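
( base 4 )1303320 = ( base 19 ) 11a6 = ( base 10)7416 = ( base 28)9CO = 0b1110011111000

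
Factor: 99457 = 271^1*367^1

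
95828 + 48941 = 144769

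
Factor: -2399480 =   -  2^3*5^1*223^1* 269^1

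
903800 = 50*18076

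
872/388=218/97 = 2.25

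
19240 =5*3848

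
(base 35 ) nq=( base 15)3a6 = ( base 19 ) 25e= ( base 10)831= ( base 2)1100111111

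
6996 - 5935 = 1061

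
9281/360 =9281/360 = 25.78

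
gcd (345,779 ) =1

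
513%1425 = 513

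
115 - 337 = -222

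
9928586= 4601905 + 5326681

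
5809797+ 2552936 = 8362733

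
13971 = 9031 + 4940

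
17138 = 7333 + 9805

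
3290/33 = 3290/33=99.70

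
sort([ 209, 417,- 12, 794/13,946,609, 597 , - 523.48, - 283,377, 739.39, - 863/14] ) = [ - 523.48, - 283 , -863/14, - 12, 794/13,209, 377, 417, 597, 609, 739.39,946 ]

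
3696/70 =264/5 = 52.80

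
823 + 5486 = 6309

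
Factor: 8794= 2^1*4397^1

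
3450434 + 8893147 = 12343581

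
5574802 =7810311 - 2235509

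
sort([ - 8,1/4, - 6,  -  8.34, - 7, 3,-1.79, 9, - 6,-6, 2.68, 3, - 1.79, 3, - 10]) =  [ - 10, - 8.34,-8,-7, - 6, - 6, - 6 , - 1.79, - 1.79, 1/4,2.68,3,3,3,9 ]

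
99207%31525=4632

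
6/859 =6/859 = 0.01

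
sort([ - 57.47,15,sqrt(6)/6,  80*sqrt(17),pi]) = [ - 57.47,sqrt(6)/6 , pi,15,80*sqrt(17) ] 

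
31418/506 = 62 + 1/11 = 62.09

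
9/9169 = 9/9169  =  0.00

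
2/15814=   1/7907 = 0.00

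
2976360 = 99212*30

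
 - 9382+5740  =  -3642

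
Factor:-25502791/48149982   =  -2^( - 1 ) * 3^(  -  2 )*23^1*181^( - 1 )*14779^(-1 )*1108817^1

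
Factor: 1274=2^1*7^2*13^1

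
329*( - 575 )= - 189175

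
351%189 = 162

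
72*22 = 1584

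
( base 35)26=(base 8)114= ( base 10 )76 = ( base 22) 3A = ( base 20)3G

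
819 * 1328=1087632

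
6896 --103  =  6999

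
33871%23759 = 10112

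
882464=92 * 9592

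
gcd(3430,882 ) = 98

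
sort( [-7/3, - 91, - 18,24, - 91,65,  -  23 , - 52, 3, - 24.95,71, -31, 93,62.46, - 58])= [ - 91 , - 91 , - 58, - 52, - 31, - 24.95,  -  23, - 18, - 7/3, 3,24,62.46,65, 71,  93 ] 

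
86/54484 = 43/27242 = 0.00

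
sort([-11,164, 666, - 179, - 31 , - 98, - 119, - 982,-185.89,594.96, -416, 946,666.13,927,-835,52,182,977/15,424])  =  [ - 982, - 835, - 416, - 185.89,-179 , - 119, - 98, - 31, - 11,52,977/15,164, 182,  424,594.96,666,666.13,927,946]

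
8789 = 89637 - 80848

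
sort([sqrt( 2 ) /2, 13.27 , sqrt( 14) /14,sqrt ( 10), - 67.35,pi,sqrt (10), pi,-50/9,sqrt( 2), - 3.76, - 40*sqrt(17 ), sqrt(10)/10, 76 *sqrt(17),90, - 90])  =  [ - 40 * sqrt (17), - 90, - 67.35,  -  50/9, - 3.76,sqrt(14)/14, sqrt(10 ) /10,sqrt(2)/2, sqrt(2),pi, pi,  sqrt( 10),sqrt( 10),13.27, 90,76*sqrt(17 ) ]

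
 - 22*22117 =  - 486574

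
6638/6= 3319/3 =1106.33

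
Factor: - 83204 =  - 2^2*11^1 * 31^1 * 61^1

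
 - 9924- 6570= - 16494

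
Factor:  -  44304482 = -2^1*17^1* 1303073^1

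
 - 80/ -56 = 1 + 3/7 = 1.43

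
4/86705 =4/86705 = 0.00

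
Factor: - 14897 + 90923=76026 = 2^1*3^1*12671^1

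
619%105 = 94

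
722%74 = 56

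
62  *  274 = 16988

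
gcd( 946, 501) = 1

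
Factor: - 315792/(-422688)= 2^( - 1 )*3^2*7^( - 1)*37^ ( - 1)*43^1 =387/518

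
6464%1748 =1220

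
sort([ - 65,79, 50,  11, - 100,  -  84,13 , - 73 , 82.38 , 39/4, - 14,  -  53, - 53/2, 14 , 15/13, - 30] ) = [ - 100,-84 , - 73,-65, - 53,-30,-53/2, - 14, 15/13, 39/4,  11, 13,14,50,79,82.38 ] 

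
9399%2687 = 1338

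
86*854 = 73444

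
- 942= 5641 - 6583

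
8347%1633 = 182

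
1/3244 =1/3244 = 0.00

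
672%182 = 126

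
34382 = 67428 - 33046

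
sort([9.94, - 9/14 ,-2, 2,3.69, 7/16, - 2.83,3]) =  [ - 2.83  ,-2, - 9/14, 7/16, 2, 3 , 3.69,  9.94]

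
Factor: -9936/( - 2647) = 2^4*3^3*23^1*2647^( - 1)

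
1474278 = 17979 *82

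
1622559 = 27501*59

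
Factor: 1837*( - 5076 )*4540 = -42333738480  =  - 2^4 * 3^3*5^1*11^1*47^1*167^1*227^1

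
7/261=7/261 = 0.03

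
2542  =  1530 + 1012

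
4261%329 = 313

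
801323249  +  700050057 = 1501373306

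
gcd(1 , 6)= 1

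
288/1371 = 96/457 = 0.21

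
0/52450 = 0  =  0.00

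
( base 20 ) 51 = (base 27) 3K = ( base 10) 101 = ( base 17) 5G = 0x65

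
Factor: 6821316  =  2^2*3^2*89^1*2129^1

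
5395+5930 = 11325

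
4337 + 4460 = 8797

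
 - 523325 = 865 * ( - 605) 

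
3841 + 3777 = 7618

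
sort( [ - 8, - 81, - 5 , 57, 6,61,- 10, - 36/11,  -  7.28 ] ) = [ - 81, - 10, - 8 , - 7.28, - 5, - 36/11 , 6, 57,  61 ] 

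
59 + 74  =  133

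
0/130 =0 = 0.00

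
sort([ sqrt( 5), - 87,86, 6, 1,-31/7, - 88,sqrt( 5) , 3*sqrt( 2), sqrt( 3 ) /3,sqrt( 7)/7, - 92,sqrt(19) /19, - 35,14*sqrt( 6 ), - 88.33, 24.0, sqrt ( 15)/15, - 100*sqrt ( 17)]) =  [ - 100*sqrt( 17), - 92 , - 88.33, - 88, -87, - 35, - 31/7,sqrt(19)/19,sqrt( 15 ) /15, sqrt( 7 ) /7, sqrt( 3 ) /3,1,sqrt( 5 ),sqrt(5), 3 * sqrt( 2 ),6, 24.0, 14*sqrt( 6 ),86] 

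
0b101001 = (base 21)1k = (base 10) 41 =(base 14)2d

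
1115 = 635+480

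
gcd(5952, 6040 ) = 8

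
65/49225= 13/9845 = 0.00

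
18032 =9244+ 8788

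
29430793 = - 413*( - 71261 ) 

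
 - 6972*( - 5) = 34860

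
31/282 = 31/282 = 0.11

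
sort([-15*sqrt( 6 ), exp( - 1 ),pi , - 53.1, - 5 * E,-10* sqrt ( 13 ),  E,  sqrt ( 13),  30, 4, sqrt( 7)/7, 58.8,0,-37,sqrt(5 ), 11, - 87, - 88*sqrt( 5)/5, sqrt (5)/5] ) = [ - 87, - 53.1,-88*sqrt( 5)/5, - 37, - 15*sqrt( 6 ), -10*sqrt( 13 ), -5*E, 0,exp( - 1), sqrt( 7 ) /7, sqrt( 5 ) /5,sqrt( 5), E, pi,  sqrt(13),  4, 11,  30,  58.8 ]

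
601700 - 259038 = 342662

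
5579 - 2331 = 3248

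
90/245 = 18/49 = 0.37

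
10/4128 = 5/2064 = 0.00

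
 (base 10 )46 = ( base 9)51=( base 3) 1201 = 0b101110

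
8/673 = 8/673=0.01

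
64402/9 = 64402/9  =  7155.78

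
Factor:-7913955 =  - 3^1*5^1*7^1*23^1 * 29^1*113^1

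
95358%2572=194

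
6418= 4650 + 1768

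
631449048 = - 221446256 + 852895304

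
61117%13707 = 6289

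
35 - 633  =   -598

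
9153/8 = 1144 + 1/8 = 1144.12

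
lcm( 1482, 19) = 1482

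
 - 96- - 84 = -12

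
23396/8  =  2924 + 1/2 = 2924.50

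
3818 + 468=4286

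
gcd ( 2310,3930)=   30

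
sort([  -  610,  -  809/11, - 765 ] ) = [-765, - 610, - 809/11] 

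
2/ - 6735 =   -  1 + 6733/6735 = -  0.00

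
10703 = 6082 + 4621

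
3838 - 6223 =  - 2385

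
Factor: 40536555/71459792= 2^(-4)*3^1*5^1*61^( - 1)*109^1*211^( - 1)*347^(-1 )*24793^1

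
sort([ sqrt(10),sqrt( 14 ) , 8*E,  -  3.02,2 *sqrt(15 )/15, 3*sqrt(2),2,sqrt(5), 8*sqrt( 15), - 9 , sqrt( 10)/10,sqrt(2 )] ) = [ - 9,-3.02, sqrt ( 10)/10,2*sqrt( 15)/15, sqrt(2),2,sqrt( 5),sqrt (10),sqrt(14), 3*sqrt (2), 8*E, 8* sqrt(15) ] 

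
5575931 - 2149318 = 3426613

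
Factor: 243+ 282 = 525=3^1*5^2*7^1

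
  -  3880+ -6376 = - 10256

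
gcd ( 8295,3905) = 5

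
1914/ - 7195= - 1 + 5281/7195 = -0.27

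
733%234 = 31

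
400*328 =131200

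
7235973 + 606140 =7842113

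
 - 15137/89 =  - 171 + 82/89  =  - 170.08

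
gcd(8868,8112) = 12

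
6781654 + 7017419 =13799073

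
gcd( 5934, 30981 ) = 69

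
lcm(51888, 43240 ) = 259440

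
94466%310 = 226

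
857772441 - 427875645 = 429896796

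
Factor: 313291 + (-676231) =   -  362940 = - 2^2*3^1*5^1*23^1 *263^1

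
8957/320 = 27 + 317/320 = 27.99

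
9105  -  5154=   3951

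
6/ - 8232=  -  1/1372 =-0.00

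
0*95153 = 0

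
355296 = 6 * 59216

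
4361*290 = 1264690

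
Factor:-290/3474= -145/1737=- 3^( - 2)*  5^1*29^1*193^(- 1)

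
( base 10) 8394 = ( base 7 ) 33321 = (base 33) 7nc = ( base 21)J0F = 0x20ca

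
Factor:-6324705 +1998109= -4326596 = - 2^2*269^1*4021^1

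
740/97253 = 740/97253= 0.01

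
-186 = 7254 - 7440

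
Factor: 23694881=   7^2*19^1*31^1  *  821^1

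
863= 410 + 453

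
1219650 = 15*81310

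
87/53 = 1  +  34/53 = 1.64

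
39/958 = 39/958= 0.04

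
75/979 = 75/979=0.08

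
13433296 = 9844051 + 3589245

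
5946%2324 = 1298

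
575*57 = 32775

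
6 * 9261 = 55566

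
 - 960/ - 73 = 13 + 11/73 = 13.15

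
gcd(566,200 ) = 2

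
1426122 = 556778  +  869344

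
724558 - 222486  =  502072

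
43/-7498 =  - 1 + 7455/7498 = - 0.01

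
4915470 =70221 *70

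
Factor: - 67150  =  -2^1 * 5^2*17^1*79^1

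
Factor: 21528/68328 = 23/73 =23^1*73^(  -  1 )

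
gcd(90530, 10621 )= 1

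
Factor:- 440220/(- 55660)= 87/11 = 3^1 *11^( - 1 ) * 29^1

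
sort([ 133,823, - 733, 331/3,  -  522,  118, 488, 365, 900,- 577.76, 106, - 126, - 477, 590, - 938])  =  [-938, - 733, - 577.76, - 522, - 477, - 126,  106, 331/3, 118,133,365,488, 590,823,  900] 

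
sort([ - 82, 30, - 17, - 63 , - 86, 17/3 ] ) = [  -  86, - 82, - 63 ,- 17 , 17/3, 30]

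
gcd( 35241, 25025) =1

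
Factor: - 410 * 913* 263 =-2^1 * 5^1 *11^1*41^1*83^1 * 263^1 =- 98448790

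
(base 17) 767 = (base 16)854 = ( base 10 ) 2132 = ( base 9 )2828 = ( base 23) 40g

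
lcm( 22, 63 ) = 1386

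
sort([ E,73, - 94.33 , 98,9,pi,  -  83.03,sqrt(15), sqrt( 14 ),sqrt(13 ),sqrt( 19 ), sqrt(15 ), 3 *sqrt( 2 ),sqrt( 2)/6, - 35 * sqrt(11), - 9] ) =[ - 35*sqrt (11), - 94.33 , - 83.03, - 9, sqrt ( 2 )/6,E,pi,sqrt( 13), sqrt( 14 ), sqrt(15)  ,  sqrt(15 ),3 * sqrt(2 ), sqrt( 19)  ,  9,73, 98]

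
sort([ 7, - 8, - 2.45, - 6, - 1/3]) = [  -  8,-6, -2.45,- 1/3, 7]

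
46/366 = 23/183 = 0.13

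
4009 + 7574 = 11583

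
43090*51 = 2197590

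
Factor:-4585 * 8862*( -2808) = 2^4*3^4 *5^1*7^2  *  13^1*131^1*211^1 = 114095414160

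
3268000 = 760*4300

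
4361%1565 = 1231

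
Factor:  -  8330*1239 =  - 2^1*3^1*5^1*7^3*17^1* 59^1 = - 10320870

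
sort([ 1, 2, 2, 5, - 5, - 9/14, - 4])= [ - 5, - 4,  -  9/14,  1, 2 , 2,5]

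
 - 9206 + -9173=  - 18379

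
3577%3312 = 265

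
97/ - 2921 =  - 97/2921= - 0.03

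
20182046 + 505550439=525732485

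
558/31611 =186/10537=0.02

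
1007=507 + 500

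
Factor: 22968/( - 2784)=-33/4 = - 2^( - 2)*3^1*11^1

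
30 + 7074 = 7104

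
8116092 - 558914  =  7557178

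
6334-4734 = 1600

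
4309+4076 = 8385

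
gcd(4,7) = 1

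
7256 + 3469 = 10725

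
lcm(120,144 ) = 720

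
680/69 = 9 + 59/69 = 9.86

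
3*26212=78636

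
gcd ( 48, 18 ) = 6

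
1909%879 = 151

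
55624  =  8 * 6953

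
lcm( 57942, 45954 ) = 1332666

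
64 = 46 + 18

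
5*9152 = 45760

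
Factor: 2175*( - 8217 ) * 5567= - 99493284825=- 3^3*5^2 * 11^1*19^1*29^1*83^1* 293^1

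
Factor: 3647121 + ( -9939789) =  -6292668 = - 2^2*3^1 * 524389^1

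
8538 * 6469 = 55232322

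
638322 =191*3342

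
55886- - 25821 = 81707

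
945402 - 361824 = 583578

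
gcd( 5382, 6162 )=78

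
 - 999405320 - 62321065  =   - 1061726385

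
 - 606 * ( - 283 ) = 171498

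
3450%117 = 57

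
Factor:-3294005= -5^1 * 11^1 * 13^1 * 17^1*271^1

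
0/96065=0 = 0.00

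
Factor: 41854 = 2^1*17^1*1231^1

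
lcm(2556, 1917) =7668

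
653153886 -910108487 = -256954601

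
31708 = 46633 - 14925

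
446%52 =30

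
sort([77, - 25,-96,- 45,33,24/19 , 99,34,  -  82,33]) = [ - 96, - 82,  -  45,- 25,  24/19, 33,33 , 34, 77, 99 ]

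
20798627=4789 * 4343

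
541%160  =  61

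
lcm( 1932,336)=7728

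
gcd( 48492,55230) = 6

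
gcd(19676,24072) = 4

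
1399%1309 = 90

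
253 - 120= 133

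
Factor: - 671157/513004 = -2^( - 2)*3^2*277^(-1 )*463^( - 1 )*74573^1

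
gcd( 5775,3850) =1925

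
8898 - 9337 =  - 439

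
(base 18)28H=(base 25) 179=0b1100101001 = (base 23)1C4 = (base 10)809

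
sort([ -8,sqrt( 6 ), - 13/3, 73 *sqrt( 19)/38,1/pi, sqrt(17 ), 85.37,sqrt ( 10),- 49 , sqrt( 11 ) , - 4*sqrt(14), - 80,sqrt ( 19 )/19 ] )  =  [ - 80, - 49,-4 * sqrt(14), - 8, - 13/3,sqrt(19) /19,1/pi,sqrt(6),sqrt(10 ),sqrt( 11),sqrt(17 ),73*sqrt (19 )/38 , 85.37]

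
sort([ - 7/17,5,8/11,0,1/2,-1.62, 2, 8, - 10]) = [ - 10,-1.62,-7/17,0 , 1/2,8/11 , 2 , 5,8 ] 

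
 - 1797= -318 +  -1479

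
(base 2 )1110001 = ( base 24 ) 4h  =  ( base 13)89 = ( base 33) 3e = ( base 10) 113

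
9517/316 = 9517/316 = 30.12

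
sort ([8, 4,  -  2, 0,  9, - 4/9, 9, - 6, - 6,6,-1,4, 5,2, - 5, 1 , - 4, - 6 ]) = [ - 6, - 6, - 6, - 5, - 4,  -  2, - 1, - 4/9 , 0,1,2,4 , 4, 5,6,8,9, 9] 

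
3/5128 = 3/5128 = 0.00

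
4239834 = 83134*51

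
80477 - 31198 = 49279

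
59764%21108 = 17548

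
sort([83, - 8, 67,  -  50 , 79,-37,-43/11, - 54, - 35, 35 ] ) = [ - 54, - 50, - 37, - 35, - 8 ,- 43/11 , 35, 67,79, 83 ]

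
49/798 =7/114=0.06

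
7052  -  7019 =33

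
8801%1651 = 546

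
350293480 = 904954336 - 554660856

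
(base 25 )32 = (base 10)77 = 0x4D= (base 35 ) 27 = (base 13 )5C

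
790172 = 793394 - 3222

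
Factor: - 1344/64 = - 21 = - 3^1*7^1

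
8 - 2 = 6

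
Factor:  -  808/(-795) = 2^3*3^ ( - 1 )*5^( - 1)*53^ ( - 1)* 101^1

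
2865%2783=82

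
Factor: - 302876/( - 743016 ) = 203/498 = 2^( - 1)*3^( - 1 )*7^1*29^1 * 83^( - 1)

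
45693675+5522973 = 51216648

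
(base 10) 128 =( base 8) 200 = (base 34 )3Q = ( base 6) 332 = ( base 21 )62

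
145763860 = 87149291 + 58614569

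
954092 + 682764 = 1636856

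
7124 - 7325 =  - 201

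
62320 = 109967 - 47647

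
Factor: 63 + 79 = 2^1*71^1 = 142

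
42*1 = 42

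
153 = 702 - 549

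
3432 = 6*572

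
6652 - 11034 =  - 4382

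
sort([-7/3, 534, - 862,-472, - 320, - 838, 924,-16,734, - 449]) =[-862 , - 838, - 472, - 449 , - 320, - 16, - 7/3,534,734,  924 ] 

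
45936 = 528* 87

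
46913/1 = 46913 = 46913.00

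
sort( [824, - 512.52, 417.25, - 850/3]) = [ - 512.52,-850/3,  417.25, 824 ] 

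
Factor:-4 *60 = -240 = -  2^4*3^1*5^1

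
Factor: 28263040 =2^7*5^1*13^1*43^1*79^1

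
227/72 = 227/72 = 3.15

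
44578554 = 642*69437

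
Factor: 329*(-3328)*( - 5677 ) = 6215815424 = 2^8*7^2*13^1*47^1*811^1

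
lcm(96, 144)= 288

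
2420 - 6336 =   -  3916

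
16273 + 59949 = 76222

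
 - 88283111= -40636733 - 47646378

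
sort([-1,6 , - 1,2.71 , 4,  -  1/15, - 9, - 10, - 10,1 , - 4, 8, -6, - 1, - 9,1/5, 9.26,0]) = [ - 10, - 10, - 9, - 9, - 6, - 4, - 1, - 1, - 1, - 1/15, 0,1/5 , 1, 2.71, 4, 6,8,9.26 ] 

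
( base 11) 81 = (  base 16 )59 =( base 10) 89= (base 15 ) 5e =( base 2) 1011001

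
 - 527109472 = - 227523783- 299585689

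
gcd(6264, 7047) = 783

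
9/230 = 9/230 = 0.04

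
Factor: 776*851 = 2^3*23^1*37^1* 97^1 = 660376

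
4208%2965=1243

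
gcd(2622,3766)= 2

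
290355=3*96785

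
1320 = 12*110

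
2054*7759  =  15936986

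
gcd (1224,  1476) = 36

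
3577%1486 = 605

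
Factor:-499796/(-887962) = 2^1  *11^1*37^1*53^ (-1)*307^1 * 8377^( - 1)=249898/443981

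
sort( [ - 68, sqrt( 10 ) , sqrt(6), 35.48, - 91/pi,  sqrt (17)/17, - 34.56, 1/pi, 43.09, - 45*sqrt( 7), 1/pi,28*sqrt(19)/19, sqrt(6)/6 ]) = [-45*sqrt(7 ), - 68, - 34.56, - 91/pi, sqrt(17) /17,1/pi, 1/pi, sqrt(6)/6, sqrt(6), sqrt( 10 ),  28*sqrt(19 )/19, 35.48,43.09]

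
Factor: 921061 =79^1*89^1*131^1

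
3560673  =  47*75759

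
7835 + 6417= 14252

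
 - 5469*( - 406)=2220414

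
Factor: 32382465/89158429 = 3^1*5^1*2158831^1*89158429^( - 1 )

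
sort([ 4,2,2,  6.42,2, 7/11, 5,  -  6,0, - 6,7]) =[-6, - 6, 0,7/11, 2 , 2,2, 4,5, 6.42,  7 ]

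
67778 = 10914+56864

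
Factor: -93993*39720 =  - 2^3*3^2* 5^1*17^1*19^1*97^1 * 331^1 = - 3733401960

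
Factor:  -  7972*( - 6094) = 2^3*11^1*277^1*1993^1 = 48581368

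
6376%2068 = 172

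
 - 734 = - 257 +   -  477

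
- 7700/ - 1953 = 3 + 263/279 =3.94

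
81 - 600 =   -  519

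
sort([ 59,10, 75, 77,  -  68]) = [ - 68, 10,59, 75, 77 ] 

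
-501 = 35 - 536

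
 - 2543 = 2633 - 5176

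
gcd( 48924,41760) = 36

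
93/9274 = 93/9274 = 0.01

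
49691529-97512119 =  - 47820590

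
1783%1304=479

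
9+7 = 16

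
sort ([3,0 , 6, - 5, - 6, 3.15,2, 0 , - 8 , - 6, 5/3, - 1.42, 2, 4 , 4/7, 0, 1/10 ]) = [ - 8,  -  6, - 6, - 5, - 1.42,0, 0,0,1/10, 4/7, 5/3, 2, 2, 3,3.15, 4, 6]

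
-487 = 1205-1692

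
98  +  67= 165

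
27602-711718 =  - 684116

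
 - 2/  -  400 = 1/200 =0.01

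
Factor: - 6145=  - 5^1*1229^1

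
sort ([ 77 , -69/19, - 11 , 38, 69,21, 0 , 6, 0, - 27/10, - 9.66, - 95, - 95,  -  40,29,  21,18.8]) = [- 95,-95, - 40, - 11, - 9.66,-69/19, - 27/10  ,  0, 0, 6, 18.8, 21, 21, 29, 38, 69, 77]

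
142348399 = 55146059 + 87202340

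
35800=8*4475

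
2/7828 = 1/3914 = 0.00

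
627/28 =627/28 = 22.39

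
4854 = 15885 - 11031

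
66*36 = 2376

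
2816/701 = 2816/701 = 4.02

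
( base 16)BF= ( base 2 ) 10111111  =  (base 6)515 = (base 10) 191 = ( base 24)7N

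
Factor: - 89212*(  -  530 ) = 47282360 = 2^3*5^1 * 53^1*22303^1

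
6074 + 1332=7406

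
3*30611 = 91833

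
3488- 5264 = -1776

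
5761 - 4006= 1755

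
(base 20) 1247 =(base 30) 9q7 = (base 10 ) 8887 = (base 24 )FA7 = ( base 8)21267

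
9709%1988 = 1757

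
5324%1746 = 86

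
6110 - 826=5284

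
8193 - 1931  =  6262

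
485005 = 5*97001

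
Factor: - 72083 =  - 11^1*6553^1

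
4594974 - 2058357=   2536617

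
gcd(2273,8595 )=1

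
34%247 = 34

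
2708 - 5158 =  - 2450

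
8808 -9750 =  - 942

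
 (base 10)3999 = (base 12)2393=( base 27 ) 5D3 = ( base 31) 450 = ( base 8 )7637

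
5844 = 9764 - 3920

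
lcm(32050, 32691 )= 1634550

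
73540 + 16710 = 90250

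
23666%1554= 356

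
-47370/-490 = 96 + 33/49 = 96.67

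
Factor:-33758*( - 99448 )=3357165584=2^4*31^1*401^1*16879^1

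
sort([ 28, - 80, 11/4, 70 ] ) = [-80,11/4,28, 70] 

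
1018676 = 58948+959728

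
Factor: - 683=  - 683^1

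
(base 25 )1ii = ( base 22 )25F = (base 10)1093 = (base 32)125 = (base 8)2105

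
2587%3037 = 2587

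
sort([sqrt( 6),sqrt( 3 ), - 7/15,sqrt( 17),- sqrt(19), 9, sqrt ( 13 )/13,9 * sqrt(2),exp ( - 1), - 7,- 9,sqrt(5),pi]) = [ - 9, - 7, -sqrt( 19), - 7/15, sqrt(13 )/13,exp( - 1),sqrt( 3),sqrt(5 ), sqrt ( 6),  pi,sqrt( 17), 9,9*sqrt(2) ] 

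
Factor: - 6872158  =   - 2^1*37^1*92867^1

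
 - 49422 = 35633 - 85055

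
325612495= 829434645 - 503822150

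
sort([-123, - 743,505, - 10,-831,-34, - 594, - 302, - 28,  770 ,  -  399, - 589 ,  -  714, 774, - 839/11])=[-831, -743, - 714, - 594, -589, - 399,-302, - 123  , - 839/11, - 34, - 28, - 10,  505, 770 , 774]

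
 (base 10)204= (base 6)540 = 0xcc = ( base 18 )b6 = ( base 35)5t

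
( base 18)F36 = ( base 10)4920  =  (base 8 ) 11470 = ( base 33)4h3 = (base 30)5E0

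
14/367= 14/367  =  0.04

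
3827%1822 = 183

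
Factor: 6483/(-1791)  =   - 2161/597 = - 3^(-1 )*199^ ( - 1 ) * 2161^1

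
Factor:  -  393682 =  - 2^1 * 41^1 * 4801^1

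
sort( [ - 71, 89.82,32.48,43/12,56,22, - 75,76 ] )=[-75, - 71,  43/12,22 , 32.48 , 56,76, 89.82] 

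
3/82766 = 3/82766   =  0.00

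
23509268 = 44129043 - 20619775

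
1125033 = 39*28847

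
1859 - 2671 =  - 812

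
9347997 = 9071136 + 276861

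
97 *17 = 1649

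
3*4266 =12798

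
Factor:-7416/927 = -8 = - 2^3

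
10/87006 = 5/43503 = 0.00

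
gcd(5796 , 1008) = 252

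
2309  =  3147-838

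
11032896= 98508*112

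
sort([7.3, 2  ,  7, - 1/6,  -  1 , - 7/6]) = [ - 7/6, - 1, - 1/6 , 2, 7,7.3 ]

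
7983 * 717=5723811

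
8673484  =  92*94277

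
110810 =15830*7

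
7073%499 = 87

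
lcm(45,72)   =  360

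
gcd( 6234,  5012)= 2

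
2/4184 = 1/2092 =0.00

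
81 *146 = 11826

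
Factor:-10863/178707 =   -  3^1* 17^1*839^(  -  1)= -  51/839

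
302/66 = 151/33 = 4.58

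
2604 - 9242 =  - 6638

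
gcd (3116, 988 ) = 76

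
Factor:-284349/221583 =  - 299/233 = - 13^1*23^1*233^( - 1 )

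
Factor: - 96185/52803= - 3^(-2)*5^1 *5867^( - 1) *19237^1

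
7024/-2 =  - 3512 + 0/1=- 3512.00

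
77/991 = 77/991 = 0.08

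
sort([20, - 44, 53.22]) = [ - 44, 20, 53.22] 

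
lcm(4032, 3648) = 76608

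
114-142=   -  28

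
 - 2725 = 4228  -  6953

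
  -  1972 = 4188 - 6160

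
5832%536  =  472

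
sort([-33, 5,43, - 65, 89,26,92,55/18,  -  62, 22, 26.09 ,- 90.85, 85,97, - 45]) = [ - 90.85,- 65, - 62, - 45, - 33, 55/18, 5 , 22, 26, 26.09, 43, 85, 89,92, 97] 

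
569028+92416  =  661444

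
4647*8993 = 41790471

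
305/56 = 305/56 = 5.45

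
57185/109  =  57185/109 = 524.63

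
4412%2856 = 1556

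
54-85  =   - 31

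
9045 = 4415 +4630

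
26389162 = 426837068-400447906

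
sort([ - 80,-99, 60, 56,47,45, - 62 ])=[ - 99,-80,-62, 45, 47,56, 60 ]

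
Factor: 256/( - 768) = -3^(  -  1)=-1/3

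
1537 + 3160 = 4697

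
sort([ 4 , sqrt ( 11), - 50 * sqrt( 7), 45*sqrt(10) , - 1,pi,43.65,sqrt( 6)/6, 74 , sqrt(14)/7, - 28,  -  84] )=[ - 50 *sqrt( 7 ), - 84, - 28 , - 1, sqrt( 6 )/6,sqrt(14 )/7,pi , sqrt(11 ),4,43.65, 74,  45*sqrt(10 )]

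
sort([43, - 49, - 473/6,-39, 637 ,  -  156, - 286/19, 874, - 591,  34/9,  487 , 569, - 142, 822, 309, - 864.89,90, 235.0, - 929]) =[ - 929, - 864.89 , -591, - 156,-142,-473/6 , - 49,-39, - 286/19,34/9 , 43,90, 235.0, 309,487, 569, 637, 822,874 ]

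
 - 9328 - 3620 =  - 12948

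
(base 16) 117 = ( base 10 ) 279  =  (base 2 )100010111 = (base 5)2104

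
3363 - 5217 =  - 1854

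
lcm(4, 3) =12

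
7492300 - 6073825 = 1418475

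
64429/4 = 16107+1/4 = 16107.25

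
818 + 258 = 1076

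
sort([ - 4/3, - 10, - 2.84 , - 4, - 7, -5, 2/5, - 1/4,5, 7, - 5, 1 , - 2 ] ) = [ - 10, - 7,  -  5, - 5,-4, - 2.84,- 2, - 4/3, - 1/4,  2/5,1, 5,7]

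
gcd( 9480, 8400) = 120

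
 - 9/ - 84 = 3/28 = 0.11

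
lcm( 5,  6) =30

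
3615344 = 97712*37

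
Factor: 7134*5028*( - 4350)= - 2^4*3^3*5^2*29^2 * 41^1*419^1 = - 156033421200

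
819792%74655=73242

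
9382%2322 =94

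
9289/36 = 9289/36 =258.03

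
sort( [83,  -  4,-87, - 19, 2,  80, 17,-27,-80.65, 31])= [-87, - 80.65, -27, -19,- 4, 2 , 17, 31, 80, 83 ] 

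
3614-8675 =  -5061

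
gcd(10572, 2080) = 4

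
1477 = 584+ 893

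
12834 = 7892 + 4942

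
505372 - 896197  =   - 390825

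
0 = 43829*0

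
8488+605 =9093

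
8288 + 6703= 14991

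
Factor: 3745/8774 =2^ (-1) * 5^1*7^1*41^ (-1 )= 35/82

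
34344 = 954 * 36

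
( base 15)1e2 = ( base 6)2005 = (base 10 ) 437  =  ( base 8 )665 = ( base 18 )165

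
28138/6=14069/3 = 4689.67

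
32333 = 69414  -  37081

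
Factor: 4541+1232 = 5773 = 23^1*251^1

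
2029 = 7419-5390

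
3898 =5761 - 1863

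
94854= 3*31618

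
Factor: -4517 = - 4517^1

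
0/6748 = 0= 0.00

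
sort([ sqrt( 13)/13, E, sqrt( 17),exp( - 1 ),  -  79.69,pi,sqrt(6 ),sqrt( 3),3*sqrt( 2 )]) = [ - 79.69,  sqrt ( 13 ) /13,exp( - 1),sqrt( 3),sqrt(6), E, pi,sqrt(17),3*sqrt ( 2) ] 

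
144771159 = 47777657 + 96993502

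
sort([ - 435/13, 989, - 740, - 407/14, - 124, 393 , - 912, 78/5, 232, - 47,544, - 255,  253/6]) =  [-912, - 740, - 255,  -  124,-47,-435/13,  -  407/14, 78/5, 253/6, 232, 393, 544, 989 ] 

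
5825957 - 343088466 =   -  337262509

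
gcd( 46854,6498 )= 342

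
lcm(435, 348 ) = 1740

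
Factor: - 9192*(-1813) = 16665096 = 2^3*3^1 *7^2*37^1*383^1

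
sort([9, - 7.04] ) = [ - 7.04,9 ]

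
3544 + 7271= 10815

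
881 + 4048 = 4929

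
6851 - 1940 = 4911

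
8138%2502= 632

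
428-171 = 257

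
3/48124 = 3/48124 = 0.00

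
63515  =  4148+59367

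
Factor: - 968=-2^3 * 11^2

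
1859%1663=196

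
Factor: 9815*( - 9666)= -94871790 = -2^1 *3^3*5^1* 13^1*151^1*179^1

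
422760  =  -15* ( - 28184 ) 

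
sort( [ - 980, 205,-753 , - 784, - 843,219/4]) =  [-980, - 843, - 784,-753,219/4,  205 ]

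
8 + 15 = 23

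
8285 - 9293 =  - 1008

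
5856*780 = 4567680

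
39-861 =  - 822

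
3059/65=47 + 4/65 = 47.06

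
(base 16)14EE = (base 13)2592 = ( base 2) 1010011101110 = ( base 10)5358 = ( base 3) 21100110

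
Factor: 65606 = 2^1 * 32803^1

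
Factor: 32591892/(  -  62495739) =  - 2^2*3^(  -  2)*101^1*283^ ( - 1)*8179^( - 1)*26891^1 = - 10863964/20831913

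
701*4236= 2969436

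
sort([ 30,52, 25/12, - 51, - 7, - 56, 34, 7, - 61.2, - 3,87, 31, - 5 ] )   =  [ - 61.2 , - 56, - 51, - 7,- 5, - 3, 25/12,7, 30,31, 34, 52,  87 ]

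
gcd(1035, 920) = 115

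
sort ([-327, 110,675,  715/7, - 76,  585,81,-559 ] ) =[ - 559, - 327,-76,81,715/7,  110,585, 675]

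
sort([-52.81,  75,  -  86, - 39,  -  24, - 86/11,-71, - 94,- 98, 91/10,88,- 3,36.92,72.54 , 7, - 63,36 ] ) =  [ - 98,-94, - 86,  -  71,  -  63, - 52.81, - 39, - 24, - 86/11,-3,7, 91/10,36, 36.92,  72.54, 75,88 ]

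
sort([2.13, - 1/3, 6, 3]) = [ - 1/3,2.13, 3,  6]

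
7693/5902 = 7693/5902 = 1.30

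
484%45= 34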